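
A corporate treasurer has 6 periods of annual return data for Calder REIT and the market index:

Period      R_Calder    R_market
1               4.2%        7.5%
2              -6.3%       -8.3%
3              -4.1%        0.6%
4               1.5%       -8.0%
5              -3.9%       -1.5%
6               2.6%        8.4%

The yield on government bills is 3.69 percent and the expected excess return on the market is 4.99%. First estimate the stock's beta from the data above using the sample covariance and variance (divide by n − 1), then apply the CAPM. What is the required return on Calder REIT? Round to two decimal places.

Mean R_i = (4.2 − 6.3 − 4.1 + 1.5 − 3.9 + 2.6) / 6 = -1.0000%
Mean R_m = (7.5 − 8.3 + 0.6 − 8.0 − 1.5 + 8.4) / 6 = -0.2167%
Σ(R_i − R̄_i)(R_m − R̄_m) = 95.7200  ⇒  Cov = 95.7200 / 5 = 19.1440
Σ(R_m − R̄_m)² = 262.0283  ⇒  Var(R_m) = 262.0283 / 5 = 52.4057
β = Cov / Var(R_m) = 19.1440 / 52.4057 = 0.3653
E(R) = R_f + β × MRP = 3.69% + 0.3653 × 4.99% = 5.51%

5.51%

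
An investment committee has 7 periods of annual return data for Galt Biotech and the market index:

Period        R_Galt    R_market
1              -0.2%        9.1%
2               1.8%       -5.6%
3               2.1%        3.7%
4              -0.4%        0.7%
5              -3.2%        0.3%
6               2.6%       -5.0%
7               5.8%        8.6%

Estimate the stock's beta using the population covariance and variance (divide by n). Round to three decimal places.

0.083

Mean R_i = (-0.2 + 1.8 + 2.1 − 0.4 − 3.2 + 2.6 + 5.8) / 7 = 1.2143%
Mean R_m = (9.1 − 5.6 + 3.7 + 0.7 + 0.3 − 5.0 + 8.6) / 7 = 1.6857%
Σ(R_i − R̄_i)(R_m − R̄_m) = 17.1814  ⇒  Cov = 17.1814 / 7 = 2.4545
Σ(R_m − R̄_m)² = 207.5086  ⇒  Var(R_m) = 207.5086 / 7 = 29.6441
β = Cov / Var(R_m) = 2.4545 / 29.6441 = 0.0828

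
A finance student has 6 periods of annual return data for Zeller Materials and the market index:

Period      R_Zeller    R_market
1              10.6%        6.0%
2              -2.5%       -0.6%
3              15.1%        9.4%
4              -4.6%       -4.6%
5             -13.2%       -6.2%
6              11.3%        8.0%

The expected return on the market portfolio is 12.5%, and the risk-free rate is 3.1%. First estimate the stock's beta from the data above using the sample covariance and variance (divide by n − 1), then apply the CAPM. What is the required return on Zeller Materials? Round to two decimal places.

Mean R_i = (10.6 − 2.5 + 15.1 − 4.6 − 13.2 + 11.3) / 6 = 2.7833%
Mean R_m = (6.0 − 0.6 + 9.4 − 4.6 − 6.2 + 8.0) / 6 = 2.0000%
Σ(R_i − R̄_i)(R_m − R̄_m) = 367.0400  ⇒  Cov = 367.0400 / 5 = 73.4080
Σ(R_m − R̄_m)² = 224.3200  ⇒  Var(R_m) = 224.3200 / 5 = 44.8640
β = Cov / Var(R_m) = 73.4080 / 44.8640 = 1.6362
MRP = 12.5% − 3.1% = 9.40%
E(R) = R_f + β × MRP = 3.1% + 1.6362 × 9.4% = 18.48%

18.48%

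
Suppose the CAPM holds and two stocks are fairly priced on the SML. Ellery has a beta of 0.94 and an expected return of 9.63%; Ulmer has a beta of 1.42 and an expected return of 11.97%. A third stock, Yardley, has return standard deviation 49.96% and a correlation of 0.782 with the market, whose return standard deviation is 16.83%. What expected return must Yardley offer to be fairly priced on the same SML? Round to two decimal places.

MRP = (11.97% − 9.63%) / (1.42 − 0.94) = 4.8750%
R_f = 9.63% − 0.94 × 4.8750% = 5.0475%
β_Yardley = ρ·σ_i/σ_m = 0.782 × 49.96 / 16.83 = 2.3214
E(R_Yardley) = R_f + β × MRP = 5.0475% + 2.3214 × 4.8750% = 16.36%

16.36%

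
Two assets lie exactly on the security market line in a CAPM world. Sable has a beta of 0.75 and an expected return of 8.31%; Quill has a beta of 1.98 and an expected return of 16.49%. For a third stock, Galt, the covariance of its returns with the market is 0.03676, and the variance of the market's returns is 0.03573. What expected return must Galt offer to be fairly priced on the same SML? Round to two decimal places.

10.16%

MRP = (16.49% − 8.31%) / (1.98 − 0.75) = 6.6504%
R_f = 8.31% − 0.75 × 6.6504% = 3.3222%
β_Galt = Cov / Var(R_m) = 0.03676 / 0.03573 = 1.0288
E(R_Galt) = R_f + β × MRP = 3.3222% + 1.0288 × 6.6504% = 10.16%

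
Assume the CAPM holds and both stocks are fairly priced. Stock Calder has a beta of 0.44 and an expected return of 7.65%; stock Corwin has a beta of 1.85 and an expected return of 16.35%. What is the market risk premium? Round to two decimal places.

6.17%

Both satisfy E(R) = R_f + β·MRP, so the slope of the SML is
MRP = (16.35% − 7.65%) / (1.85 − 0.44) = 8.70% / 1.41 = 6.1702%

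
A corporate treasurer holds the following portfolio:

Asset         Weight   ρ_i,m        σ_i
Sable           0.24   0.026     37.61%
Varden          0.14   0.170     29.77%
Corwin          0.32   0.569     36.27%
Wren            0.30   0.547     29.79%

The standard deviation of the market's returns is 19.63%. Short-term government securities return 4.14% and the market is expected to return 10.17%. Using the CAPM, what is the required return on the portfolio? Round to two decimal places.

7.96%

β_Sable = 0.026 × 37.61% / 19.63% = 0.0498
β_Varden = 0.170 × 29.77% / 19.63% = 0.2578
β_Corwin = 0.569 × 36.27% / 19.63% = 1.0513
β_Wren = 0.547 × 29.79% / 19.63% = 0.8301
β_P = Σ w_i β_i = 0.24×0.0498 + 0.14×0.2578 + 0.32×1.0513 + 0.30×0.8301 = 0.6335
MRP = 10.17% − 4.14% = 6.03%
E(R_P) = R_f + β_P × MRP = 4.14% + 0.6335 × 6.03% = 7.96%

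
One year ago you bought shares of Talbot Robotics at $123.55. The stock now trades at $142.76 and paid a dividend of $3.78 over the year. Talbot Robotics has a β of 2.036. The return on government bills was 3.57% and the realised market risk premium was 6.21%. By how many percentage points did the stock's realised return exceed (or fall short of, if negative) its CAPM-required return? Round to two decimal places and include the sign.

Realised HPR = (P1 + D1 − P0) / P0 = (142.76 + 3.78 − 123.55) / 123.55 = 22.99 / 123.55 = 18.6079%
CAPM required = R_f + β·MRP = 3.57% + 2.036 × 6.21% = 16.21356%
α = realised − required = 18.6079% − 16.21356% = +2.39%

+2.39%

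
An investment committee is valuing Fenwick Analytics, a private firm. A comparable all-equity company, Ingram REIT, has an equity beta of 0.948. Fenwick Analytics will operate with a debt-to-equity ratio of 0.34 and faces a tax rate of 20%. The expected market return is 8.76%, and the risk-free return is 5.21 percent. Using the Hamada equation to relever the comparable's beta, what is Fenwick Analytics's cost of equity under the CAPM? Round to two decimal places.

β_L = β_U × [1 + (1 − t)(D/E)] = 0.948 × [1 + (1 − 0.20) × 0.34]
    = 0.948 × [1 + 0.80 × 0.34] = 0.948 × 1.2720 = 1.2059
MRP = 8.76% − 5.21% = 3.55%
E(R) = R_f + β_L × MRP = 5.21% + 1.2059 × 3.55% = 9.49%

9.49%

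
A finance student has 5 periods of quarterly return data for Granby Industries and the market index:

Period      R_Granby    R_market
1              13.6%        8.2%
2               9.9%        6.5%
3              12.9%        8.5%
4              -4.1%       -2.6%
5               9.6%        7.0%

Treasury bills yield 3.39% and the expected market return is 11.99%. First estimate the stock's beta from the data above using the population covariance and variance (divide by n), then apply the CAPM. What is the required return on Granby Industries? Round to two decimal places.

Mean R_i = (13.6 + 9.9 + 12.9 − 4.1 + 9.6) / 5 = 8.3800%
Mean R_m = (8.2 + 6.5 + 8.5 − 2.6 + 7.0) / 5 = 5.5200%
Σ(R_i − R̄_i)(R_m − R̄_m) = 132.0920  ⇒  Cov = 132.0920 / 5 = 26.4184
Σ(R_m − R̄_m)² = 85.1480  ⇒  Var(R_m) = 85.1480 / 5 = 17.0296
β = Cov / Var(R_m) = 26.4184 / 17.0296 = 1.5513
MRP = 11.99% − 3.39% = 8.60%
E(R) = R_f + β × MRP = 3.39% + 1.5513 × 8.60% = 16.73%

16.73%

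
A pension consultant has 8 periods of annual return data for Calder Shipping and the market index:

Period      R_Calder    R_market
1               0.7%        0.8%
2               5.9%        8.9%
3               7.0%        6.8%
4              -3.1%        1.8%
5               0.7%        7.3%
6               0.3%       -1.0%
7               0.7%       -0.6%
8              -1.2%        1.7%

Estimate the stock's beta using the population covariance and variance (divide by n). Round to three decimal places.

Mean R_i = (0.7 + 5.9 + 7.0 − 3.1 + 0.7 + 0.3 + 0.7 − 1.2) / 8 = 1.3750%
Mean R_m = (0.8 + 8.9 + 6.8 + 1.8 + 7.3 − 1.0 − 0.6 + 1.7) / 8 = 3.2125%
Σ(R_i − R̄_i)(R_m − R̄_m) = 62.1025  ⇒  Cov = 62.1025 / 8 = 7.7628
Σ(R_m − R̄_m)² = 104.3088  ⇒  Var(R_m) = 104.3088 / 8 = 13.0386
β = Cov / Var(R_m) = 7.7628 / 13.0386 = 0.5954

0.595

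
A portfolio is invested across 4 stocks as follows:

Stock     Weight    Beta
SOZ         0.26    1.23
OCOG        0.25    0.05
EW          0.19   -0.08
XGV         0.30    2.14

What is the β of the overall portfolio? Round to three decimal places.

β_P = Σ w_i β_i = 0.26×1.23 + 0.25×0.05 + 0.19×-0.08 + 0.30×2.14 = 0.9591

0.959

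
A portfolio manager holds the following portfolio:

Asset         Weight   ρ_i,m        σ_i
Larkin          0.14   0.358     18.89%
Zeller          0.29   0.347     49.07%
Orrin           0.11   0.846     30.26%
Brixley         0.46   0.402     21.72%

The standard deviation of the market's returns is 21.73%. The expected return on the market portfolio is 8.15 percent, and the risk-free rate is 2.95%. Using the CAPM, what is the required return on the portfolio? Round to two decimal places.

β_Larkin = 0.358 × 18.89% / 21.73% = 0.3112
β_Zeller = 0.347 × 49.07% / 21.73% = 0.7836
β_Orrin = 0.846 × 30.26% / 21.73% = 1.1781
β_Brixley = 0.402 × 21.72% / 21.73% = 0.4018
β_P = Σ w_i β_i = 0.14×0.3112 + 0.29×0.7836 + 0.11×1.1781 + 0.46×0.4018 = 0.5852
MRP = 8.15% − 2.95% = 5.20%
E(R_P) = R_f + β_P × MRP = 2.95% + 0.5852 × 5.20% = 5.99%

5.99%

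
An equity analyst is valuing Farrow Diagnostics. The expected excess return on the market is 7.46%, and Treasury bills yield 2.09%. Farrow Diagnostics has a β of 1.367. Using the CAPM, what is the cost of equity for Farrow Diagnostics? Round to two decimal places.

E(R) = R_f + β × MRP = 2.09% + 1.367 × 7.46% = 12.29%

12.29%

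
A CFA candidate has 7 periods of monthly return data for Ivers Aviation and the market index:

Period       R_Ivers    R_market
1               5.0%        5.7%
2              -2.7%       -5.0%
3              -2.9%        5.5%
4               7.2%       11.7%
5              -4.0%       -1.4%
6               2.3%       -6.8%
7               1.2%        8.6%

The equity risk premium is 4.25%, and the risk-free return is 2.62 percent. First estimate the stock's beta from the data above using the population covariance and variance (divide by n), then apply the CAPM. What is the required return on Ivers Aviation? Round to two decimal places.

Mean R_i = (5.0 − 2.7 − 2.9 + 7.2 − 4.0 + 2.3 + 1.2) / 7 = 0.8714%
Mean R_m = (5.7 − 5.0 + 5.5 + 11.7 − 1.4 − 6.8 + 8.6) / 7 = 2.6143%
Σ(R_i − R̄_i)(R_m − R̄_m) = 94.6229  ⇒  Cov = 94.6229 / 7 = 13.5176
Σ(R_m − R̄_m)² = 298.9486  ⇒  Var(R_m) = 298.9486 / 7 = 42.7069
β = Cov / Var(R_m) = 13.5176 / 42.7069 = 0.3165
E(R) = R_f + β × MRP = 2.62% + 0.3165 × 4.25% = 3.97%

3.97%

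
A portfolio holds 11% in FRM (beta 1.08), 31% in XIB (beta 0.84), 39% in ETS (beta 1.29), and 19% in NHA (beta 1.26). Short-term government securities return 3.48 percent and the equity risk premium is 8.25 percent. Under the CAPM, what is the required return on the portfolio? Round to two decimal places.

β_P = Σ w_i β_i = 0.11×1.08 + 0.31×0.84 + 0.39×1.29 + 0.19×1.26 = 1.1217
E(R_P) = R_f + β_P × MRP = 3.48% + 1.1217 × 8.25% = 12.73%

12.73%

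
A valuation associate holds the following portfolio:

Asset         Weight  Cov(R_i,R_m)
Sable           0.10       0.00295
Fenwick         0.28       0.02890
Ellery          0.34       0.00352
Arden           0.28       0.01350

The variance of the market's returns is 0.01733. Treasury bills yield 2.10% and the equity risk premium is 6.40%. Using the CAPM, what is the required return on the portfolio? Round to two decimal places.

β_Sable = 0.00295 / 0.01733 = 0.1702
β_Fenwick = 0.02890 / 0.01733 = 1.6676
β_Ellery = 0.00352 / 0.01733 = 0.2031
β_Arden = 0.01350 / 0.01733 = 0.7790
β_P = Σ w_i β_i = 0.10×0.1702 + 0.28×1.6676 + 0.34×0.2031 + 0.28×0.7790 = 0.7711
E(R_P) = R_f + β_P × MRP = 2.10% + 0.7711 × 6.40% = 7.04%

7.04%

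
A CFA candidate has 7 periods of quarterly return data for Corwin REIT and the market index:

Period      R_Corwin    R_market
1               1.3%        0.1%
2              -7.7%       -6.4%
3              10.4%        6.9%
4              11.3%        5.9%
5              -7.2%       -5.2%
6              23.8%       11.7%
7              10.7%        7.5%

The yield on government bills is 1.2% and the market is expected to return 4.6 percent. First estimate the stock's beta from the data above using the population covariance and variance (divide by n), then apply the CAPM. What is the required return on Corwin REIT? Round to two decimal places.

6.71%

Mean R_i = (1.3 − 7.7 + 10.4 + 11.3 − 7.2 + 23.8 + 10.7) / 7 = 6.0857%
Mean R_m = (0.1 − 6.4 + 6.9 + 5.9 − 5.2 + 11.7 + 7.5) / 7 = 2.9286%
Σ(R_i − R̄_i)(R_m − R̄_m) = 459.2329  ⇒  Cov = 459.2329 / 7 = 65.6047
Σ(R_m − R̄_m)² = 283.5343  ⇒  Var(R_m) = 283.5343 / 7 = 40.5049
β = Cov / Var(R_m) = 65.6047 / 40.5049 = 1.6197
MRP = 4.6% − 1.2% = 3.40%
E(R) = R_f + β × MRP = 1.2% + 1.6197 × 3.4% = 6.71%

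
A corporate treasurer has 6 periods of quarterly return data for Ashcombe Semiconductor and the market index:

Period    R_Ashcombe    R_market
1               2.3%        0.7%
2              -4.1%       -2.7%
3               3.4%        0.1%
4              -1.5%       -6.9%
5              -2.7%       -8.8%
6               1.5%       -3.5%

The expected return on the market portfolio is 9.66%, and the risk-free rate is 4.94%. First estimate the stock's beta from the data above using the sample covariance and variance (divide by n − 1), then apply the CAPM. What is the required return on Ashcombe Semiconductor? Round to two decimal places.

Mean R_i = (2.3 − 4.1 + 3.4 − 1.5 − 2.7 + 1.5) / 6 = -0.1833%
Mean R_m = (0.7 − 2.7 + 0.1 − 6.9 − 8.8 − 3.5) / 6 = -3.5167%
Σ(R_i − R̄_i)(R_m − R̄_m) = 38.0117  ⇒  Cov = 38.0117 / 5 = 7.6023
Σ(R_m − R̄_m)² = 70.8883  ⇒  Var(R_m) = 70.8883 / 5 = 14.1777
β = Cov / Var(R_m) = 7.6023 / 14.1777 = 0.5362
MRP = 9.66% − 4.94% = 4.72%
E(R) = R_f + β × MRP = 4.94% + 0.5362 × 4.72% = 7.47%

7.47%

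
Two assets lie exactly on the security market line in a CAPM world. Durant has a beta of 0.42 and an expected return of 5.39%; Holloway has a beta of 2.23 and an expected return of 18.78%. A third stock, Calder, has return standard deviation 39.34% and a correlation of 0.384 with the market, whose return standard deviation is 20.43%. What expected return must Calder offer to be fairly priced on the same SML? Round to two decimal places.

7.75%

MRP = (18.78% − 5.39%) / (2.23 − 0.42) = 7.3978%
R_f = 5.39% − 0.42 × 7.3978% = 2.2829%
β_Calder = ρ·σ_i/σ_m = 0.384 × 39.34 / 20.43 = 0.7394
E(R_Calder) = R_f + β × MRP = 2.2829% + 0.7394 × 7.3978% = 7.75%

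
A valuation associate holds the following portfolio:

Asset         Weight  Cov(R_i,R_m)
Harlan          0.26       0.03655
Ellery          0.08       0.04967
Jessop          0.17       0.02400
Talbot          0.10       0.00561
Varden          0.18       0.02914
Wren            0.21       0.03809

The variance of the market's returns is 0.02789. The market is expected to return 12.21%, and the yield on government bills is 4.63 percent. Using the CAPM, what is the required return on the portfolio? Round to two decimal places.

13.15%

β_Harlan = 0.03655 / 0.02789 = 1.3105
β_Ellery = 0.04967 / 0.02789 = 1.7809
β_Jessop = 0.02400 / 0.02789 = 0.8605
β_Talbot = 0.00561 / 0.02789 = 0.2011
β_Varden = 0.02914 / 0.02789 = 1.0448
β_Wren = 0.03809 / 0.02789 = 1.3657
β_P = Σ w_i β_i = 0.26×1.3105 + 0.08×1.7809 + 0.17×0.8605 + 0.10×0.2011 + 0.18×1.0448 + 0.21×1.3657 = 1.1245
MRP = 12.21% − 4.63% = 7.58%
E(R_P) = R_f + β_P × MRP = 4.63% + 1.1245 × 7.58% = 13.15%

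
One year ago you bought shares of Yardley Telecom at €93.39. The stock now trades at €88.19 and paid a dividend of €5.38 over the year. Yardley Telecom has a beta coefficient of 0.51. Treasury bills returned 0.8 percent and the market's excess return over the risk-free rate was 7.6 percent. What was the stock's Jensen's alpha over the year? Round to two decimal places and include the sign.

Realised HPR = (P1 + D1 − P0) / P0 = (88.19 + 5.38 − 93.39) / 93.39 = 0.18 / 93.39 = 0.1927%
CAPM required = R_f + β·MRP = 0.8% + 0.51 × 7.6% = 4.6760%
α = realised − required = 0.1927% − 4.6760% = -4.48%

-4.48%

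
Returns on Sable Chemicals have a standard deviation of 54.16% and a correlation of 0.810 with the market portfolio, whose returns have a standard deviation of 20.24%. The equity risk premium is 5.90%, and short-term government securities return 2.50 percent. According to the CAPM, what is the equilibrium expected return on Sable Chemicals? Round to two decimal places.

15.29%

β = ρ × σ_i / σ_m = 0.810 × 54.16% / 20.24% = 2.1675
E(R) = 2.50% + 2.1675 × 5.90% = 15.29%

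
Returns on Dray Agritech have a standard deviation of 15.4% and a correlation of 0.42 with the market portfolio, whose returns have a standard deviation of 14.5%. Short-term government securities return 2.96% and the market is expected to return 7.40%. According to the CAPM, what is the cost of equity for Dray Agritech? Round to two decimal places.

β = ρ × σ_i / σ_m = 0.42 × 15.4% / 14.5% = 0.4461
MRP = 7.40% − 2.96% = 4.44%
E(R) = 2.96% + 0.4461 × 4.44% = 4.94%

4.94%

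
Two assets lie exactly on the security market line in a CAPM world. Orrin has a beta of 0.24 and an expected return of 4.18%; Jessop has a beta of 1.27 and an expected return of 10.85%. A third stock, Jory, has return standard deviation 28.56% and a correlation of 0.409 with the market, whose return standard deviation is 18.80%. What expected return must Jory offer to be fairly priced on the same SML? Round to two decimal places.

6.65%

MRP = (10.85% − 4.18%) / (1.27 − 0.24) = 6.4757%
R_f = 4.18% − 0.24 × 6.4757% = 2.6258%
β_Jory = ρ·σ_i/σ_m = 0.409 × 28.56 / 18.80 = 0.6213
E(R_Jory) = R_f + β × MRP = 2.6258% + 0.6213 × 6.4757% = 6.65%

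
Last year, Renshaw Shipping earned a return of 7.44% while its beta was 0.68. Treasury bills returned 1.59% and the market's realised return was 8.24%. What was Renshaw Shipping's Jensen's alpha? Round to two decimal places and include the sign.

Market excess return = 8.24% − 1.59% = 6.65%
CAPM benchmark = R_f + β(R_m − R_f) = 1.59% + 0.68 × 6.65% = 6.1120%
α = actual − benchmark = 7.44% − 6.1120% = +1.33%

+1.33%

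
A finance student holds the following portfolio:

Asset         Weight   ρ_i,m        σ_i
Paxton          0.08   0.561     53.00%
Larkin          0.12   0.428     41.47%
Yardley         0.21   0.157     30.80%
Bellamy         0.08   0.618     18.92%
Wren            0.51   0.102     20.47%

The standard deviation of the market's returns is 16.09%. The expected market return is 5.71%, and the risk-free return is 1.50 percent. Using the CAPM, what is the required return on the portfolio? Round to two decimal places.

β_Paxton = 0.561 × 53.00% / 16.09% = 1.8479
β_Larkin = 0.428 × 41.47% / 16.09% = 1.1031
β_Yardley = 0.157 × 30.80% / 16.09% = 0.3005
β_Bellamy = 0.618 × 18.92% / 16.09% = 0.7267
β_Wren = 0.102 × 20.47% / 16.09% = 0.1298
β_P = Σ w_i β_i = 0.08×1.8479 + 0.12×1.1031 + 0.21×0.3005 + 0.08×0.7267 + 0.51×0.1298 = 0.4676
MRP = 5.71% − 1.50% = 4.21%
E(R_P) = R_f + β_P × MRP = 1.50% + 0.4676 × 4.21% = 3.47%

3.47%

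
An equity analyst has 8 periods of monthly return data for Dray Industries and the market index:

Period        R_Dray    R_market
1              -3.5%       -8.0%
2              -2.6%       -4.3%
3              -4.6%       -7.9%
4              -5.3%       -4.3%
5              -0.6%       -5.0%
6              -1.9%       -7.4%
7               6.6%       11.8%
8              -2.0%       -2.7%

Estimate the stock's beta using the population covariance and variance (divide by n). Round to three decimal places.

Mean R_i = (-3.5 − 2.6 − 4.6 − 5.3 − 0.6 − 1.9 + 6.6 − 2.0) / 8 = -1.7375%
Mean R_m = (-8.0 − 4.3 − 7.9 − 4.3 − 5.0 − 7.4 + 11.8 − 2.7) / 8 = -3.4750%
Σ(R_i − R̄_i)(R_m − R̄_m) = 150.3475  ⇒  Cov = 150.3475 / 8 = 18.7934
Σ(R_m − R̄_m)² = 293.0750  ⇒  Var(R_m) = 293.0750 / 8 = 36.6344
β = Cov / Var(R_m) = 18.7934 / 36.6344 = 0.5130

0.513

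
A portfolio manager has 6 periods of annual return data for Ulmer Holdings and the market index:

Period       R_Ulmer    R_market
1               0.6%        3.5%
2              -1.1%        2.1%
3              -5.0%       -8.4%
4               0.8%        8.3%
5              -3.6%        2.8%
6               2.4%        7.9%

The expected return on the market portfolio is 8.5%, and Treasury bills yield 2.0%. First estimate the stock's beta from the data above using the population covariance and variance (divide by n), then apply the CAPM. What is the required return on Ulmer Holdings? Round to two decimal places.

4.61%

Mean R_i = (0.6 − 1.1 − 5.0 + 0.8 − 3.6 + 2.4) / 6 = -0.9833%
Mean R_m = (3.5 + 2.1 − 8.4 + 8.3 + 2.8 + 7.9) / 6 = 2.7000%
Σ(R_i − R̄_i)(R_m − R̄_m) = 73.2400  ⇒  Cov = 73.2400 / 6 = 12.2067
Σ(R_m − R̄_m)² = 182.6200  ⇒  Var(R_m) = 182.6200 / 6 = 30.4367
β = Cov / Var(R_m) = 12.2067 / 30.4367 = 0.4011
MRP = 8.5% − 2.0% = 6.50%
E(R) = R_f + β × MRP = 2.0% + 0.4011 × 6.5% = 4.61%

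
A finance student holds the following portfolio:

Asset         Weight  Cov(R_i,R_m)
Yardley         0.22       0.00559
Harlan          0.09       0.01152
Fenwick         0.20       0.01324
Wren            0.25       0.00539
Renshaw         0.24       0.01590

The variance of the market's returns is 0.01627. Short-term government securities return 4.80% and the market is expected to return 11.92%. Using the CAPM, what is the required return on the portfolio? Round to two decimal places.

β_Yardley = 0.00559 / 0.01627 = 0.3436
β_Harlan = 0.01152 / 0.01627 = 0.7081
β_Fenwick = 0.01324 / 0.01627 = 0.8138
β_Wren = 0.00539 / 0.01627 = 0.3313
β_Renshaw = 0.01590 / 0.01627 = 0.9773
β_P = Σ w_i β_i = 0.22×0.3436 + 0.09×0.7081 + 0.20×0.8138 + 0.25×0.3313 + 0.24×0.9773 = 0.6195
MRP = 11.92% − 4.80% = 7.12%
E(R_P) = R_f + β_P × MRP = 4.80% + 0.6195 × 7.12% = 9.21%

9.21%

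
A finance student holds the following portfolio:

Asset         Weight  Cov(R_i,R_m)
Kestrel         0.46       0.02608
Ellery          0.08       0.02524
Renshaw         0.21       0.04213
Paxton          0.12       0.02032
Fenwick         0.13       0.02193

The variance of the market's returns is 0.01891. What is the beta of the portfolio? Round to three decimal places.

β_Kestrel = 0.02608 / 0.01891 = 1.3792
β_Ellery = 0.02524 / 0.01891 = 1.3347
β_Renshaw = 0.04213 / 0.01891 = 2.2279
β_Paxton = 0.02032 / 0.01891 = 1.0746
β_Fenwick = 0.02193 / 0.01891 = 1.1597
β_P = Σ w_i β_i = 0.46×1.3792 + 0.08×1.3347 + 0.21×2.2279 + 0.12×1.0746 + 0.13×1.1597 = 1.4888

1.489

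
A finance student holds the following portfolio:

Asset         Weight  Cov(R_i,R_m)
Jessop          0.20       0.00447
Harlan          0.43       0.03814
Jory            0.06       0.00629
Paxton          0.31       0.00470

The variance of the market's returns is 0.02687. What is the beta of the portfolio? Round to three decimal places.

0.712

β_Jessop = 0.00447 / 0.02687 = 0.1664
β_Harlan = 0.03814 / 0.02687 = 1.4194
β_Jory = 0.00629 / 0.02687 = 0.2341
β_Paxton = 0.00470 / 0.02687 = 0.1749
β_P = Σ w_i β_i = 0.20×0.1664 + 0.43×1.4194 + 0.06×0.2341 + 0.31×0.1749 = 0.7119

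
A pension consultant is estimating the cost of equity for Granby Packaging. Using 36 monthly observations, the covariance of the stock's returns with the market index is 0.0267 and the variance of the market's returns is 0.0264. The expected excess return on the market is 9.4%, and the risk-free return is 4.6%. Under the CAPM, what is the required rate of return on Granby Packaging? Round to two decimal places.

β = Cov(R_i, R_m) / Var(R_m) = 0.0267 / 0.0264 = 1.0114
E(R) = R_f + β × MRP = 4.6% + 1.0114 × 9.4% = 14.11%

14.11%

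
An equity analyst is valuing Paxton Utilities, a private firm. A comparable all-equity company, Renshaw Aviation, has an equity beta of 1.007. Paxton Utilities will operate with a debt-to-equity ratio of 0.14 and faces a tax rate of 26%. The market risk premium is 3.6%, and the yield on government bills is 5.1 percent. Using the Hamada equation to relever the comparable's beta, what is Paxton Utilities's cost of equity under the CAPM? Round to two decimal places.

β_L = β_U × [1 + (1 − t)(D/E)] = 1.007 × [1 + (1 − 0.26) × 0.14]
    = 1.007 × [1 + 0.74 × 0.14] = 1.007 × 1.1036 = 1.1113
E(R) = R_f + β_L × MRP = 5.1% + 1.1113 × 3.6% = 9.10%

9.10%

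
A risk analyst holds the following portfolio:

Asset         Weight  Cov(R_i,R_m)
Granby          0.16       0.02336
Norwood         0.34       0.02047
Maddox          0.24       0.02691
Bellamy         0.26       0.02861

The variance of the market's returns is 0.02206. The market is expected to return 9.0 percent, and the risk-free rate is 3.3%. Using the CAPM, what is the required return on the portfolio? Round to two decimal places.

β_Granby = 0.02336 / 0.02206 = 1.0589
β_Norwood = 0.02047 / 0.02206 = 0.9279
β_Maddox = 0.02691 / 0.02206 = 1.2199
β_Bellamy = 0.02861 / 0.02206 = 1.2969
β_P = Σ w_i β_i = 0.16×1.0589 + 0.34×0.9279 + 0.24×1.2199 + 0.26×1.2969 = 1.1149
MRP = 9.0% − 3.3% = 5.70%
E(R_P) = R_f + β_P × MRP = 3.3% + 1.1149 × 5.7% = 9.65%

9.65%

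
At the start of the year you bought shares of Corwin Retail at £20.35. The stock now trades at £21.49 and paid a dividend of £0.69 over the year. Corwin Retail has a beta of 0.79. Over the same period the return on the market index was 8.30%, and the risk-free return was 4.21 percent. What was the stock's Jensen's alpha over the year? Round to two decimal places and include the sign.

+1.55%

Realised HPR = (P1 + D1 − P0) / P0 = (21.49 + 0.69 − 20.35) / 20.35 = 1.83 / 20.35 = 8.9926%
MRP = 8.30% − 4.21% = 4.09%
CAPM required = R_f + β·MRP = 4.21% + 0.79 × 4.09% = 7.4411%
α = realised − required = 8.9926% − 7.4411% = +1.55%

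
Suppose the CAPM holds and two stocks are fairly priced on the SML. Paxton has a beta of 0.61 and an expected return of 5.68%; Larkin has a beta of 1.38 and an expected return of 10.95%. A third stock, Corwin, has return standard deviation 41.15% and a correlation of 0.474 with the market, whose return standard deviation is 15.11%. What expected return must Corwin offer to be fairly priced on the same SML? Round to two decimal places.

10.34%

MRP = (10.95% − 5.68%) / (1.38 − 0.61) = 6.8442%
R_f = 5.68% − 0.61 × 6.8442% = 1.5050%
β_Corwin = ρ·σ_i/σ_m = 0.474 × 41.15 / 15.11 = 1.2909
E(R_Corwin) = R_f + β × MRP = 1.5050% + 1.2909 × 6.8442% = 10.34%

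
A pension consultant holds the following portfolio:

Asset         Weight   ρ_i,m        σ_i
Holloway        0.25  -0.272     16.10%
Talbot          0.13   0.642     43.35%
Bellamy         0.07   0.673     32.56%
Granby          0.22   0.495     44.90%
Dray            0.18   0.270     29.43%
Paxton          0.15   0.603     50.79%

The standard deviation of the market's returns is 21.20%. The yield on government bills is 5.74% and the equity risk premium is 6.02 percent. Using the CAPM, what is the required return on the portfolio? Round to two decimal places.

9.99%

β_Holloway = -0.272 × 16.10% / 21.20% = -0.2066
β_Talbot = 0.642 × 43.35% / 21.20% = 1.3128
β_Bellamy = 0.673 × 32.56% / 21.20% = 1.0336
β_Granby = 0.495 × 44.90% / 21.20% = 1.0484
β_Dray = 0.270 × 29.43% / 21.20% = 0.3748
β_Paxton = 0.603 × 50.79% / 21.20% = 1.4446
β_P = Σ w_i β_i = 0.25×-0.2066 + 0.13×1.3128 + 0.07×1.0336 + 0.22×1.0484 + 0.18×0.3748 + 0.15×1.4446 = 0.7062
E(R_P) = R_f + β_P × MRP = 5.74% + 0.7062 × 6.02% = 9.99%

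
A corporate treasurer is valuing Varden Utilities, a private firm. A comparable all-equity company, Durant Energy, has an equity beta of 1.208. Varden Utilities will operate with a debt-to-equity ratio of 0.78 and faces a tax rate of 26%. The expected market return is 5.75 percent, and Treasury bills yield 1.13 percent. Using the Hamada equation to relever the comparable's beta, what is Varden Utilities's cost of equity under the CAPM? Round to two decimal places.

9.93%

β_L = β_U × [1 + (1 − t)(D/E)] = 1.208 × [1 + (1 − 0.26) × 0.78]
    = 1.208 × [1 + 0.74 × 0.78] = 1.208 × 1.5772 = 1.9053
MRP = 5.75% − 1.13% = 4.62%
E(R) = R_f + β_L × MRP = 1.13% + 1.9053 × 4.62% = 9.93%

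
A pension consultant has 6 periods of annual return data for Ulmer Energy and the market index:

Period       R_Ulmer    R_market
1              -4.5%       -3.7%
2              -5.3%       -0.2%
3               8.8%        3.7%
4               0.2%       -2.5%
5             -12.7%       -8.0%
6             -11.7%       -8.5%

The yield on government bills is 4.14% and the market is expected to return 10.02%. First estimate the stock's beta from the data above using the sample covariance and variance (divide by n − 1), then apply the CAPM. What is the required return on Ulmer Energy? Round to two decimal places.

Mean R_i = (-4.5 − 5.3 + 8.8 + 0.2 − 12.7 − 11.7) / 6 = -4.2000%
Mean R_m = (-3.7 − 0.2 + 3.7 − 2.5 − 8.0 − 8.5) / 6 = -3.2000%
Σ(R_i − R̄_i)(R_m − R̄_m) = 170.1800  ⇒  Cov = 170.1800 / 5 = 34.0360
Σ(R_m − R̄_m)² = 108.4800  ⇒  Var(R_m) = 108.4800 / 5 = 21.6960
β = Cov / Var(R_m) = 34.0360 / 21.6960 = 1.5688
MRP = 10.02% − 4.14% = 5.88%
E(R) = R_f + β × MRP = 4.14% + 1.5688 × 5.88% = 13.36%

13.36%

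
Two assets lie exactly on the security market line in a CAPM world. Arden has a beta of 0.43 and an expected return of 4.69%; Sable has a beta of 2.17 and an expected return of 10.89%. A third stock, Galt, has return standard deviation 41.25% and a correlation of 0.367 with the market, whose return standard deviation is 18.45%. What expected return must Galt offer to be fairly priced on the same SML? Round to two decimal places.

MRP = (10.89% − 4.69%) / (2.17 − 0.43) = 3.5632%
R_f = 4.69% − 0.43 × 3.5632% = 3.1578%
β_Galt = ρ·σ_i/σ_m = 0.367 × 41.25 / 18.45 = 0.8205
E(R_Galt) = R_f + β × MRP = 3.1578% + 0.8205 × 3.5632% = 6.08%

6.08%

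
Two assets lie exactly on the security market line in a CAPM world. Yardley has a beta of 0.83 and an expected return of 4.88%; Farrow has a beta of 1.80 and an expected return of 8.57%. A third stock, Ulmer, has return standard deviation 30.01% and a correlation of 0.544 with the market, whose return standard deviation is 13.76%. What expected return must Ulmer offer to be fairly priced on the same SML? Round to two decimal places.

MRP = (8.57% − 4.88%) / (1.80 − 0.83) = 3.8041%
R_f = 4.88% − 0.83 × 3.8041% = 1.7226%
β_Ulmer = ρ·σ_i/σ_m = 0.544 × 30.01 / 13.76 = 1.1864
E(R_Ulmer) = R_f + β × MRP = 1.7226% + 1.1864 × 3.8041% = 6.24%

6.24%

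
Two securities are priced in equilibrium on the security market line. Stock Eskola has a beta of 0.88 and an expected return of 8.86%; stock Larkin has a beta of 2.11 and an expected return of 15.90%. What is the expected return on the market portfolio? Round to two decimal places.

9.55%

Both satisfy E(R) = R_f + β·MRP, so the slope of the SML is
MRP = (15.90% − 8.86%) / (2.11 − 0.88) = 7.04% / 1.23 = 5.7236%
R_f = E(R_Eskola) − β_Eskola·MRP = 8.86% − 0.88 × 5.7236% = 3.8232%
E(R_m) = R_f + MRP = 3.8232% + 5.7236% = 9.55%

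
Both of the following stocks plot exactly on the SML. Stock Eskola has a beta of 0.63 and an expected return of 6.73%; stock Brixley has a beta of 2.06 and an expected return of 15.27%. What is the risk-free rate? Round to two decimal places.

2.97%

Both satisfy E(R) = R_f + β·MRP, so the slope of the SML is
MRP = (15.27% − 6.73%) / (2.06 − 0.63) = 8.54% / 1.43 = 5.9720%
R_f = E(R_Eskola) − β_Eskola·MRP = 6.73% − 0.63 × 5.9720% = 2.9676%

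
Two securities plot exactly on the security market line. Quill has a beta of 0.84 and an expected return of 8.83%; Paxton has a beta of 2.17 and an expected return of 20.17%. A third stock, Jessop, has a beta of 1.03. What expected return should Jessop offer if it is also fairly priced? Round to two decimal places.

10.45%

MRP (SML slope) = (20.17% − 8.83%) / (2.17 − 0.84) = 11.34% / 1.33 = 8.5263%
R_f (intercept) = 8.83% − 0.84 × 8.5263% = 1.6679%
E(R_Jessop) = R_f + β × MRP = 1.6679% + 1.03 × 8.5263% = 10.45%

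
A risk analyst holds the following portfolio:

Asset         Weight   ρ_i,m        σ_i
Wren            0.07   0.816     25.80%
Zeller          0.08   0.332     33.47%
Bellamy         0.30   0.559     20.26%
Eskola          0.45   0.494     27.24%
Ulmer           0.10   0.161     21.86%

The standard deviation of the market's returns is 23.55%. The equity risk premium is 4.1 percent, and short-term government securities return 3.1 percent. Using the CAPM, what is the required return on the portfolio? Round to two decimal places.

5.22%

β_Wren = 0.816 × 25.80% / 23.55% = 0.8940
β_Zeller = 0.332 × 33.47% / 23.55% = 0.4718
β_Bellamy = 0.559 × 20.26% / 23.55% = 0.4809
β_Eskola = 0.494 × 27.24% / 23.55% = 0.5714
β_Ulmer = 0.161 × 21.86% / 23.55% = 0.1494
β_P = Σ w_i β_i = 0.07×0.8940 + 0.08×0.4718 + 0.30×0.4809 + 0.45×0.5714 + 0.10×0.1494 = 0.5167
E(R_P) = R_f + β_P × MRP = 3.1% + 0.5167 × 4.1% = 5.22%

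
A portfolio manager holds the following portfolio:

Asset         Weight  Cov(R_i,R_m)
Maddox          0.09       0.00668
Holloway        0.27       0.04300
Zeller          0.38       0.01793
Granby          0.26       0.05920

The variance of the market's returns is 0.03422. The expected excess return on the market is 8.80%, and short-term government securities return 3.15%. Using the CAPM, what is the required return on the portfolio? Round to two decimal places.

12.00%

β_Maddox = 0.00668 / 0.03422 = 0.1952
β_Holloway = 0.04300 / 0.03422 = 1.2566
β_Zeller = 0.01793 / 0.03422 = 0.5240
β_Granby = 0.05920 / 0.03422 = 1.7300
β_P = Σ w_i β_i = 0.09×0.1952 + 0.27×1.2566 + 0.38×0.5240 + 0.26×1.7300 = 1.0058
E(R_P) = R_f + β_P × MRP = 3.15% + 1.0058 × 8.80% = 12.00%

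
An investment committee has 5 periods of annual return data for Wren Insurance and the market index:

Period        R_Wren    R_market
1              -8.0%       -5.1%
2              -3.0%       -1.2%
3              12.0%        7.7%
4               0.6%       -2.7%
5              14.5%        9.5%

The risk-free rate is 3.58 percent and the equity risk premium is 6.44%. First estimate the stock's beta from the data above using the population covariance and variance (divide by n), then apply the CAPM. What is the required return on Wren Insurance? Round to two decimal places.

12.87%

Mean R_i = (-8.0 − 3.0 + 12.0 + 0.6 + 14.5) / 5 = 3.2200%
Mean R_m = (-5.1 − 1.2 + 7.7 − 2.7 + 9.5) / 5 = 1.6400%
Σ(R_i − R̄_i)(R_m − R̄_m) = 246.5260  ⇒  Cov = 246.5260 / 5 = 49.3052
Σ(R_m − R̄_m)² = 170.8320  ⇒  Var(R_m) = 170.8320 / 5 = 34.1664
β = Cov / Var(R_m) = 49.3052 / 34.1664 = 1.4431
E(R) = R_f + β × MRP = 3.58% + 1.4431 × 6.44% = 12.87%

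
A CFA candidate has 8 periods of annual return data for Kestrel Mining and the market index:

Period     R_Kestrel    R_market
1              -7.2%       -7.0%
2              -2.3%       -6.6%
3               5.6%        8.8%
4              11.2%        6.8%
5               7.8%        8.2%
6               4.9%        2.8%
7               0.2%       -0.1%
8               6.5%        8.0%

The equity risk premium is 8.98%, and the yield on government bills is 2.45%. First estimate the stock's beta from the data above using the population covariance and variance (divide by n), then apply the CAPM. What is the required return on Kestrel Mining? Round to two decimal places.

9.94%

Mean R_i = (-7.2 − 2.3 + 5.6 + 11.2 + 7.8 + 4.9 + 0.2 + 6.5) / 8 = 3.3375%
Mean R_m = (-7.0 − 6.6 + 8.8 + 6.8 + 8.2 + 2.8 − 0.1 + 8.0) / 8 = 2.6125%
Σ(R_i − R̄_i)(R_m − R̄_m) = 250.9263  ⇒  Cov = 250.9263 / 8 = 31.3658
Σ(R_m − R̄_m)² = 300.7288  ⇒  Var(R_m) = 300.7288 / 8 = 37.5911
β = Cov / Var(R_m) = 31.3658 / 37.5911 = 0.8344
E(R) = R_f + β × MRP = 2.45% + 0.8344 × 8.98% = 9.94%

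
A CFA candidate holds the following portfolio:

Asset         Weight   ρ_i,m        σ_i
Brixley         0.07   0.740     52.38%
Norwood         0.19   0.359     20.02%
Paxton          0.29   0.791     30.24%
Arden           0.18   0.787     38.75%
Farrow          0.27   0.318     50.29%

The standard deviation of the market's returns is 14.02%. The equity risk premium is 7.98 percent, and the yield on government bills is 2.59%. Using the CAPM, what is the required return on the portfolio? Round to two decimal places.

β_Brixley = 0.740 × 52.38% / 14.02% = 2.7647
β_Norwood = 0.359 × 20.02% / 14.02% = 0.5126
β_Paxton = 0.791 × 30.24% / 14.02% = 1.7061
β_Arden = 0.787 × 38.75% / 14.02% = 2.1752
β_Farrow = 0.318 × 50.29% / 14.02% = 1.1407
β_P = Σ w_i β_i = 0.07×2.7647 + 0.19×0.5126 + 0.29×1.7061 + 0.18×2.1752 + 0.27×1.1407 = 1.4852
E(R_P) = R_f + β_P × MRP = 2.59% + 1.4852 × 7.98% = 14.44%

14.44%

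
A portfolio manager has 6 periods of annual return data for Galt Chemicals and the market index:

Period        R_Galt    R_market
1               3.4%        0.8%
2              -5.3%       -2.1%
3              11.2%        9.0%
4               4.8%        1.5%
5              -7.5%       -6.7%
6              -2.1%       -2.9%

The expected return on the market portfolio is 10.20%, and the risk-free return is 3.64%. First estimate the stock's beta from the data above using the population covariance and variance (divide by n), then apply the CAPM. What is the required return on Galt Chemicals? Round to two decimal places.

11.91%

Mean R_i = (3.4 − 5.3 + 11.2 + 4.8 − 7.5 − 2.1) / 6 = 0.7500%
Mean R_m = (0.8 − 2.1 + 9.0 + 1.5 − 6.7 − 2.9) / 6 = -0.0667%
Σ(R_i − R̄_i)(R_m − R̄_m) = 178.4900  ⇒  Cov = 178.4900 / 6 = 29.7483
Σ(R_m − R̄_m)² = 141.5733  ⇒  Var(R_m) = 141.5733 / 6 = 23.5956
β = Cov / Var(R_m) = 29.7483 / 23.5956 = 1.2608
MRP = 10.20% − 3.64% = 6.56%
E(R) = R_f + β × MRP = 3.64% + 1.2608 × 6.56% = 11.91%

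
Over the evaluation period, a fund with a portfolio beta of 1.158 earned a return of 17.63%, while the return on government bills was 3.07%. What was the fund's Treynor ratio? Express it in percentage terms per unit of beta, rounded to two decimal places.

12.57%

Treynor = (R_P − R_f) / β_P = (17.63% − 3.07%) / 1.1580 = 14.56% / 1.1580 = 12.57%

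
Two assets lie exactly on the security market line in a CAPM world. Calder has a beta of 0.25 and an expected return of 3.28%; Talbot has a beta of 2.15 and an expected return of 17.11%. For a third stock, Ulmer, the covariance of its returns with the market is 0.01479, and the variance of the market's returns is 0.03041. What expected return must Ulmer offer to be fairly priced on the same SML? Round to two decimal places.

5.00%

MRP = (17.11% − 3.28%) / (2.15 − 0.25) = 7.2789%
R_f = 3.28% − 0.25 × 7.2789% = 1.4603%
β_Ulmer = Cov / Var(R_m) = 0.01479 / 0.03041 = 0.4864
E(R_Ulmer) = R_f + β × MRP = 1.4603% + 0.4864 × 7.2789% = 5.00%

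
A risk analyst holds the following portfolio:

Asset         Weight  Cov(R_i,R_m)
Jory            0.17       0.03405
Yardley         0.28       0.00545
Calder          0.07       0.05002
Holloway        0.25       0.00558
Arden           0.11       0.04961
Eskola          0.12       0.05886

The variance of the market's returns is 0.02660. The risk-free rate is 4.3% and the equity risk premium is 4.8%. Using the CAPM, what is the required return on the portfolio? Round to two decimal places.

β_Jory = 0.03405 / 0.02660 = 1.2801
β_Yardley = 0.00545 / 0.02660 = 0.2049
β_Calder = 0.05002 / 0.02660 = 1.8805
β_Holloway = 0.00558 / 0.02660 = 0.2098
β_Arden = 0.04961 / 0.02660 = 1.8650
β_Eskola = 0.05886 / 0.02660 = 2.2128
β_P = Σ w_i β_i = 0.17×1.2801 + 0.28×0.2049 + 0.07×1.8805 + 0.25×0.2098 + 0.11×1.8650 + 0.12×2.2128 = 0.9298
E(R_P) = R_f + β_P × MRP = 4.3% + 0.9298 × 4.8% = 8.76%

8.76%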